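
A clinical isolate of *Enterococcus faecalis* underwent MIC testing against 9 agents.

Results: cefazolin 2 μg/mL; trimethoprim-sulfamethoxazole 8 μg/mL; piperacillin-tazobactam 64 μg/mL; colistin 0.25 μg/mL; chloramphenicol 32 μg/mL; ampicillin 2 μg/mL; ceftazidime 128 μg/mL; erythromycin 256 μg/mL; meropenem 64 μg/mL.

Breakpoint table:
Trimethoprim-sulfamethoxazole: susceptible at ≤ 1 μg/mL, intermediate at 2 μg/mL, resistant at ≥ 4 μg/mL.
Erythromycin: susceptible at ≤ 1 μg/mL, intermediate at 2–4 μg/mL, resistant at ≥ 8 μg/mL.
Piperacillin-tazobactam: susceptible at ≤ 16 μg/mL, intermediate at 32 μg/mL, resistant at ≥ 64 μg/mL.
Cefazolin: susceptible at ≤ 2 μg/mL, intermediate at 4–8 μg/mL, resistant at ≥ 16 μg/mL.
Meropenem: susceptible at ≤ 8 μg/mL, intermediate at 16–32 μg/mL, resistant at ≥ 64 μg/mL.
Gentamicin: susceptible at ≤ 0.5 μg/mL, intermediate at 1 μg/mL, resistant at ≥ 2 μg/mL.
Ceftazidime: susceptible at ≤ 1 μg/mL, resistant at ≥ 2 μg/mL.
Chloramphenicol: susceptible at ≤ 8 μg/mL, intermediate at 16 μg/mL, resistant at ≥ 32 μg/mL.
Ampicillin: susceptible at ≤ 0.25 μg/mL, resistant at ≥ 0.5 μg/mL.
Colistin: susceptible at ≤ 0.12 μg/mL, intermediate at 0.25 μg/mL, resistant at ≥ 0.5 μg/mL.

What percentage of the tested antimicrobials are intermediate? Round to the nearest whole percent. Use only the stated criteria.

Cefazolin: 2 μg/mL is ≤ 2 μg/mL — Susceptible
Trimethoprim-sulfamethoxazole (8 μg/mL) ≥ 4 μg/mL ⇒ resistant
Piperacillin-tazobactam: 64 μg/mL is ≥ 64 μg/mL → Resistant
Colistin: 0.25 μg/mL is = 0.25 μg/mL — I
Chloramphenicol 32 μg/mL: ≥ 32 μg/mL → Resistant
Ampicillin: 2 μg/mL is ≥ 0.5 μg/mL ⇒ R
Ceftazidime: 128 μg/mL is ≥ 2 μg/mL → resistant
Erythromycin 256 μg/mL: ≥ 8 μg/mL — R
Meropenem 64 μg/mL: ≥ 64 μg/mL → Resistant
Intermediate: 1/9

11%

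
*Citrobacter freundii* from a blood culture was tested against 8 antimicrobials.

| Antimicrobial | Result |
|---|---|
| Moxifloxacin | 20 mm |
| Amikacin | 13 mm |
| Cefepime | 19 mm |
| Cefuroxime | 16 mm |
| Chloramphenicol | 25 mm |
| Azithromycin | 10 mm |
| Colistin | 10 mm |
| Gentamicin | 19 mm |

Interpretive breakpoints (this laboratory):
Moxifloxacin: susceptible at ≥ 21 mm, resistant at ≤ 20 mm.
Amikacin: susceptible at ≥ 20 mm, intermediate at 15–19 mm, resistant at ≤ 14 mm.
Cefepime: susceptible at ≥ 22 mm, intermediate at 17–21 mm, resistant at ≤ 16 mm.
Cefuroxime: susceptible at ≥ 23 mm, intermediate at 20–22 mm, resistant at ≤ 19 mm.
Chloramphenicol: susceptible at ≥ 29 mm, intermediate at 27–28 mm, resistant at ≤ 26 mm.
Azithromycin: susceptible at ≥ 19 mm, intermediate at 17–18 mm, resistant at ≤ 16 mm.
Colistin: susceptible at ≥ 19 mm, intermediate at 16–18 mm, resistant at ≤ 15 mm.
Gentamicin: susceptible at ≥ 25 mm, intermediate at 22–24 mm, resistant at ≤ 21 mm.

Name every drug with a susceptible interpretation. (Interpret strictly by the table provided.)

none

Moxifloxacin: 20 mm is ≤ 20 mm ⇒ resistant
Amikacin: 13 mm is ≤ 14 mm → Resistant
Cefepime 19 mm: in 17–21 mm → I
Cefuroxime 16 mm: ≤ 19 mm → Resistant
Chloramphenicol (25 mm) ≤ 26 mm ⇒ R
Azithromycin 10 mm: ≤ 16 mm → resistant
Colistin: 10 mm is ≤ 15 mm — Resistant
Gentamicin 19 mm: ≤ 21 mm → resistant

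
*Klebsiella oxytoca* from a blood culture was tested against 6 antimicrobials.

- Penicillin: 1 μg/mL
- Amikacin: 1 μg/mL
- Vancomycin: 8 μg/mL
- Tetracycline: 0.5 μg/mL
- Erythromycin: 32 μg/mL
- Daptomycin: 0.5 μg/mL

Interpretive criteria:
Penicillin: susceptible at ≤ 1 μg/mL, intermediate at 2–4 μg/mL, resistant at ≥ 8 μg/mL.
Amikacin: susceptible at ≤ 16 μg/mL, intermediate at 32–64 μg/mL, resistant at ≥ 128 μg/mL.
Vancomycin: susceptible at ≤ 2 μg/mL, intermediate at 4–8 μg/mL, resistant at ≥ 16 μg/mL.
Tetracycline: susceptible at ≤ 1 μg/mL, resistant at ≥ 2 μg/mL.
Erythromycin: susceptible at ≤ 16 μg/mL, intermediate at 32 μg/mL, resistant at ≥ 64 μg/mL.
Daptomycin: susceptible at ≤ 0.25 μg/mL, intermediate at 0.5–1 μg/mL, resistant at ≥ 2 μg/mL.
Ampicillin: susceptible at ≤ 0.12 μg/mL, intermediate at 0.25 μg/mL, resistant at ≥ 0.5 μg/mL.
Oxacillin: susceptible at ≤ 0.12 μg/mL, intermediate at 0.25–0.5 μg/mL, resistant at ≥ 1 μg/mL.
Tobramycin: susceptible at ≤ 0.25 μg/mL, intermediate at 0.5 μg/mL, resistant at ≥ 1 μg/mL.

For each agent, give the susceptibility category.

S, S, I, S, I, I

Penicillin 1 μg/mL: ≤ 1 μg/mL → susceptible
Amikacin (1 μg/mL) ≤ 16 μg/mL — Susceptible
Vancomycin (8 μg/mL) in 4–8 μg/mL ⇒ intermediate
Tetracycline (0.5 μg/mL) ≤ 1 μg/mL — S
Erythromycin 32 μg/mL: = 32 μg/mL — intermediate
Daptomycin (0.5 μg/mL) in 0.5–1 μg/mL → Intermediate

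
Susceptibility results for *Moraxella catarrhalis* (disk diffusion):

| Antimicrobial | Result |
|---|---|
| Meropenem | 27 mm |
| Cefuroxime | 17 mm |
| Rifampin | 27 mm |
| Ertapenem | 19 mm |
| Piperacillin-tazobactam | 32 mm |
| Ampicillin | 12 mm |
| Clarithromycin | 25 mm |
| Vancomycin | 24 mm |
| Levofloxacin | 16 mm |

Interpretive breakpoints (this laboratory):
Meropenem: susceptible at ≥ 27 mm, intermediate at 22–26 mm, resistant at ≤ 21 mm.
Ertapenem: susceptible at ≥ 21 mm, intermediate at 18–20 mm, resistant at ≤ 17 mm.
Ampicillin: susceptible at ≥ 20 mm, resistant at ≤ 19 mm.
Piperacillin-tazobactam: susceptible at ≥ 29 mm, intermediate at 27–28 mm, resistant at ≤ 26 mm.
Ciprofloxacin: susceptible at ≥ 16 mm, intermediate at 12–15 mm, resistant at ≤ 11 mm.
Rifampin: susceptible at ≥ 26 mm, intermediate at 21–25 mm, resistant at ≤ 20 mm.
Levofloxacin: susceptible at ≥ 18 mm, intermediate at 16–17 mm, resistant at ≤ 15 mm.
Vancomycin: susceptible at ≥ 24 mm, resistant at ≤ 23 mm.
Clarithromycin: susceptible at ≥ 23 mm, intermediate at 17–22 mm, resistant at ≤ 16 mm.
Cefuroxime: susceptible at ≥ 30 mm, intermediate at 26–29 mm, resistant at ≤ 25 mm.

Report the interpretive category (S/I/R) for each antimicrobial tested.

S, R, S, I, S, R, S, S, I

Meropenem 27 mm: ≥ 27 mm ⇒ Susceptible
Cefuroxime 17 mm: ≤ 25 mm — Resistant
Rifampin (27 mm) ≥ 26 mm ⇒ Susceptible
Ertapenem: 19 mm is in 18–20 mm — intermediate
Piperacillin-tazobactam: 32 mm is ≥ 29 mm — susceptible
Ampicillin: 12 mm is ≤ 19 mm → R
Clarithromycin: 25 mm is ≥ 23 mm ⇒ S
Vancomycin: 24 mm is ≥ 24 mm → susceptible
Levofloxacin: 16 mm is in 16–17 mm → Intermediate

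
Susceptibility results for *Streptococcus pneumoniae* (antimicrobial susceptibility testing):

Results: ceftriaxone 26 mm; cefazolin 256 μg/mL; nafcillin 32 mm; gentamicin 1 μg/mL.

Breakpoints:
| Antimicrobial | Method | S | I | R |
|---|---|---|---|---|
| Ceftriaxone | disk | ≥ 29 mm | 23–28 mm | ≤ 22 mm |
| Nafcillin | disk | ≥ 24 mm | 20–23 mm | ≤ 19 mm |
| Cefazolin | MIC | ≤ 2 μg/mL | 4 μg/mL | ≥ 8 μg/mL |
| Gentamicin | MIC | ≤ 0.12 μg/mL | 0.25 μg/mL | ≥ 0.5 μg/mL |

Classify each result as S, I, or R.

I, R, S, R

Ceftriaxone (26 mm) in 23–28 mm ⇒ Intermediate
Cefazolin (256 μg/mL) ≥ 8 μg/mL — R
Nafcillin 32 mm: ≥ 24 mm — S
Gentamicin: 1 μg/mL is ≥ 0.5 μg/mL ⇒ R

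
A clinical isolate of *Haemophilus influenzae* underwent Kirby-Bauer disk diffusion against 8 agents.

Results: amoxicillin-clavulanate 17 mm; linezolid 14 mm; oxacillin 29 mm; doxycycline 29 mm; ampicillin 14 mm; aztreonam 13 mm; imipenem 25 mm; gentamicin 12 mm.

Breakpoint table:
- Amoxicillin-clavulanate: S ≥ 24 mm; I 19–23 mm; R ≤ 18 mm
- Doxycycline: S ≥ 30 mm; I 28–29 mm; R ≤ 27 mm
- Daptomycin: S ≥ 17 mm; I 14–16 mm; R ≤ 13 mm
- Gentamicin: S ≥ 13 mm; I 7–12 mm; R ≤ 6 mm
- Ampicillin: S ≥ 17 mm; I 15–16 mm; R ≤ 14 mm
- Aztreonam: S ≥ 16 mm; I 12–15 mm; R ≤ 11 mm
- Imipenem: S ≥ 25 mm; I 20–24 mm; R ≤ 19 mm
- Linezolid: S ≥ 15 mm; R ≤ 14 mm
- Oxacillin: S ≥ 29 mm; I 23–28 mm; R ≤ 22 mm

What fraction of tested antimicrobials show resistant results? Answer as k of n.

3 of 8

Amoxicillin-clavulanate 17 mm: ≤ 18 mm — resistant
Linezolid: 14 mm is ≤ 14 mm — resistant
Oxacillin 29 mm: ≥ 29 mm ⇒ S
Doxycycline: 29 mm is in 28–29 mm ⇒ intermediate
Ampicillin 14 mm: ≤ 14 mm ⇒ resistant
Aztreonam (13 mm) in 12–15 mm → Intermediate
Imipenem 25 mm: ≥ 25 mm — susceptible
Gentamicin: 12 mm is in 7–12 mm → I
Resistant: 3/8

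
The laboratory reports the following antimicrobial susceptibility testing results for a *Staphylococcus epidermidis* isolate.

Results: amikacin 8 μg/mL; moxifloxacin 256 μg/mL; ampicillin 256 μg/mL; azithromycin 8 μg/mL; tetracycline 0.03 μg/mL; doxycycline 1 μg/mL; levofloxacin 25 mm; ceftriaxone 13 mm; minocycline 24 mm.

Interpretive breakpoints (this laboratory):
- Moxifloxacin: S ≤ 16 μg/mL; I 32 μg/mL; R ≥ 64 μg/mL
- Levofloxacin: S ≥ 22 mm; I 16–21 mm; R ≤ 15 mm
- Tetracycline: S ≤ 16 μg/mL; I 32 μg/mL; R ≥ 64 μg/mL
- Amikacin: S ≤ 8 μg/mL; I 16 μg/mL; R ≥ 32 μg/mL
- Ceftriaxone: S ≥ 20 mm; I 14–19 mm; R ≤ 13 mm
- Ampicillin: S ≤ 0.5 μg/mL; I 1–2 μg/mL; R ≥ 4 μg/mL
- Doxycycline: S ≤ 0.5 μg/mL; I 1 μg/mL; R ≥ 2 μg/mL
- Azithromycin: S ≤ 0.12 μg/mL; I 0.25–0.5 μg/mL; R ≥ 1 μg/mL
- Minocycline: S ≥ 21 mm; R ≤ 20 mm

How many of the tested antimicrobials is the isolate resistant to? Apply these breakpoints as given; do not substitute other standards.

Amikacin 8 μg/mL: ≤ 8 μg/mL ⇒ susceptible
Moxifloxacin (256 μg/mL) ≥ 64 μg/mL ⇒ R
Ampicillin (256 μg/mL) ≥ 4 μg/mL → resistant
Azithromycin (8 μg/mL) ≥ 1 μg/mL → Resistant
Tetracycline 0.03 μg/mL: ≤ 16 μg/mL — Susceptible
Doxycycline (1 μg/mL) = 1 μg/mL — I
Levofloxacin: 25 mm is ≥ 22 mm → S
Ceftriaxone: 13 mm is ≤ 13 mm ⇒ Resistant
Minocycline: 24 mm is ≥ 21 mm ⇒ Susceptible
Resistant: 4

4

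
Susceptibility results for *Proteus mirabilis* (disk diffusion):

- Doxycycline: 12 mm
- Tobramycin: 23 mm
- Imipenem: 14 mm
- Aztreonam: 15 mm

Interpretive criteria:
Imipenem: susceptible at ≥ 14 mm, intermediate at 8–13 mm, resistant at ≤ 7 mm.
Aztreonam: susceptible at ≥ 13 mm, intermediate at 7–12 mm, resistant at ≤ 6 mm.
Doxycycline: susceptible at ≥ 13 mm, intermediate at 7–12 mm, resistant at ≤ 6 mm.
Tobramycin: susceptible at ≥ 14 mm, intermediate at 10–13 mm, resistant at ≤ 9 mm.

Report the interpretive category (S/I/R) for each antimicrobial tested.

I, S, S, S

Doxycycline 12 mm: in 7–12 mm → intermediate
Tobramycin 23 mm: ≥ 14 mm ⇒ Susceptible
Imipenem (14 mm) ≥ 14 mm ⇒ Susceptible
Aztreonam: 15 mm is ≥ 13 mm → susceptible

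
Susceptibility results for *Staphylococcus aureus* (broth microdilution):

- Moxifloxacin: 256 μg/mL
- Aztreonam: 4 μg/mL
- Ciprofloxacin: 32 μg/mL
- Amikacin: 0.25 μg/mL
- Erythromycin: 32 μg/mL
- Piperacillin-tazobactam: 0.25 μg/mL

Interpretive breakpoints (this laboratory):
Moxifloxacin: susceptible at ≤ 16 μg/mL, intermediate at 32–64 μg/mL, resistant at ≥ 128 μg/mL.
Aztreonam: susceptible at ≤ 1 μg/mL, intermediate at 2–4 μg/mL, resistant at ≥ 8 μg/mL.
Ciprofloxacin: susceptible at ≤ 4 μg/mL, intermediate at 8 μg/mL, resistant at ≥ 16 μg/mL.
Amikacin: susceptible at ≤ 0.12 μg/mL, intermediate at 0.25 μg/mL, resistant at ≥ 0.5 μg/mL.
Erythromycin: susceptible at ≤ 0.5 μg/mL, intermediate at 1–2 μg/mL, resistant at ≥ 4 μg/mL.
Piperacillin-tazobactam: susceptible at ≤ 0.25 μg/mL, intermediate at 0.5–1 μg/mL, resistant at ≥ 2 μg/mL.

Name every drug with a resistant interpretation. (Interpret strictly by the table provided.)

moxifloxacin, ciprofloxacin, erythromycin

Moxifloxacin 256 μg/mL: ≥ 128 μg/mL ⇒ resistant
Aztreonam (4 μg/mL) in 2–4 μg/mL ⇒ intermediate
Ciprofloxacin 32 μg/mL: ≥ 16 μg/mL ⇒ R
Amikacin 0.25 μg/mL: = 0.25 μg/mL ⇒ I
Erythromycin 32 μg/mL: ≥ 4 μg/mL → R
Piperacillin-tazobactam (0.25 μg/mL) ≤ 0.25 μg/mL → Susceptible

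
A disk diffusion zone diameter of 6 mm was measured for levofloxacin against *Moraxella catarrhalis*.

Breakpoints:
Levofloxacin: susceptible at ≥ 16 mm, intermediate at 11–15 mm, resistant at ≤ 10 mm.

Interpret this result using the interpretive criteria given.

Levofloxacin: 6 mm is ≤ 10 mm — R

Resistant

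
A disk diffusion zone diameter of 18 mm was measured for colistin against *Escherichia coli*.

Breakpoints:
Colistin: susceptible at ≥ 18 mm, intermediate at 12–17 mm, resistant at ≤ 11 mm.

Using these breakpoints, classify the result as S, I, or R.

Colistin (18 mm) ≥ 18 mm ⇒ S

Susceptible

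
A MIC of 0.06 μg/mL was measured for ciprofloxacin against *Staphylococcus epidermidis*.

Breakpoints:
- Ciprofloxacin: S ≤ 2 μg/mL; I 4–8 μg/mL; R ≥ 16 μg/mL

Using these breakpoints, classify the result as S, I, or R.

Susceptible

Ciprofloxacin: 0.06 μg/mL is ≤ 2 μg/mL ⇒ susceptible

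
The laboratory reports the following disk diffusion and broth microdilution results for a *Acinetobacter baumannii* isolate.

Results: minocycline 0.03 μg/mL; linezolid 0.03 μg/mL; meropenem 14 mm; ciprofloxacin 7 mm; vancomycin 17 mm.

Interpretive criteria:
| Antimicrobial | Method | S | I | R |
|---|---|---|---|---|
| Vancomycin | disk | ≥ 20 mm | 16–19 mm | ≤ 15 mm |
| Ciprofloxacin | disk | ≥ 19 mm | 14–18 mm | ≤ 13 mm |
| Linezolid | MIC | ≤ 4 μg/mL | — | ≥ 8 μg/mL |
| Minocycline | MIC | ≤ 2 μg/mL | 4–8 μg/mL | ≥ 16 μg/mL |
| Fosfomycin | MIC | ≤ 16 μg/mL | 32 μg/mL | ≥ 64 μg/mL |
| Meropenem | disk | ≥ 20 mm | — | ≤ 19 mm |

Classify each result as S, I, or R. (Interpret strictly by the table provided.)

S, S, R, R, I

Minocycline 0.03 μg/mL: ≤ 2 μg/mL ⇒ susceptible
Linezolid 0.03 μg/mL: ≤ 4 μg/mL — S
Meropenem: 14 mm is ≤ 19 mm → Resistant
Ciprofloxacin (7 mm) ≤ 13 mm → Resistant
Vancomycin 17 mm: in 16–19 mm — intermediate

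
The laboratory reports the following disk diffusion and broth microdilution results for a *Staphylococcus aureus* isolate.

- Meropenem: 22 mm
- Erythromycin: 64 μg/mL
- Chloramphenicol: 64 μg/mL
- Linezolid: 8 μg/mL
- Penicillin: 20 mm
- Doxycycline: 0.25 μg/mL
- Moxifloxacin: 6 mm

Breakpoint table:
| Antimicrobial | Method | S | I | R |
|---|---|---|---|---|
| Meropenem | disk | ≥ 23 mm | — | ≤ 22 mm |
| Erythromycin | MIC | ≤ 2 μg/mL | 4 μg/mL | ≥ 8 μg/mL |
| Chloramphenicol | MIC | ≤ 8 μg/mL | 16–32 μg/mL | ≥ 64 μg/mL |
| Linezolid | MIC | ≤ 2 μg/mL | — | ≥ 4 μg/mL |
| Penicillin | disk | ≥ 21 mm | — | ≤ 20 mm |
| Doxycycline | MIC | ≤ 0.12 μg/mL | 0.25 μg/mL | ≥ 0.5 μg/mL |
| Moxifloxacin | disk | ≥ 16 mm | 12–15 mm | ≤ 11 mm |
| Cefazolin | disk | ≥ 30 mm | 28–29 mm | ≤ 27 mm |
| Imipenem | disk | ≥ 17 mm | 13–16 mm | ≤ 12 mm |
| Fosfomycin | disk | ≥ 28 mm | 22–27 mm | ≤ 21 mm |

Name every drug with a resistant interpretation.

meropenem, erythromycin, chloramphenicol, linezolid, penicillin, moxifloxacin

Meropenem: 22 mm is ≤ 22 mm — Resistant
Erythromycin (64 μg/mL) ≥ 8 μg/mL — Resistant
Chloramphenicol: 64 μg/mL is ≥ 64 μg/mL — resistant
Linezolid (8 μg/mL) ≥ 4 μg/mL — Resistant
Penicillin 20 mm: ≤ 20 mm → Resistant
Doxycycline (0.25 μg/mL) = 0.25 μg/mL ⇒ I
Moxifloxacin: 6 mm is ≤ 11 mm — Resistant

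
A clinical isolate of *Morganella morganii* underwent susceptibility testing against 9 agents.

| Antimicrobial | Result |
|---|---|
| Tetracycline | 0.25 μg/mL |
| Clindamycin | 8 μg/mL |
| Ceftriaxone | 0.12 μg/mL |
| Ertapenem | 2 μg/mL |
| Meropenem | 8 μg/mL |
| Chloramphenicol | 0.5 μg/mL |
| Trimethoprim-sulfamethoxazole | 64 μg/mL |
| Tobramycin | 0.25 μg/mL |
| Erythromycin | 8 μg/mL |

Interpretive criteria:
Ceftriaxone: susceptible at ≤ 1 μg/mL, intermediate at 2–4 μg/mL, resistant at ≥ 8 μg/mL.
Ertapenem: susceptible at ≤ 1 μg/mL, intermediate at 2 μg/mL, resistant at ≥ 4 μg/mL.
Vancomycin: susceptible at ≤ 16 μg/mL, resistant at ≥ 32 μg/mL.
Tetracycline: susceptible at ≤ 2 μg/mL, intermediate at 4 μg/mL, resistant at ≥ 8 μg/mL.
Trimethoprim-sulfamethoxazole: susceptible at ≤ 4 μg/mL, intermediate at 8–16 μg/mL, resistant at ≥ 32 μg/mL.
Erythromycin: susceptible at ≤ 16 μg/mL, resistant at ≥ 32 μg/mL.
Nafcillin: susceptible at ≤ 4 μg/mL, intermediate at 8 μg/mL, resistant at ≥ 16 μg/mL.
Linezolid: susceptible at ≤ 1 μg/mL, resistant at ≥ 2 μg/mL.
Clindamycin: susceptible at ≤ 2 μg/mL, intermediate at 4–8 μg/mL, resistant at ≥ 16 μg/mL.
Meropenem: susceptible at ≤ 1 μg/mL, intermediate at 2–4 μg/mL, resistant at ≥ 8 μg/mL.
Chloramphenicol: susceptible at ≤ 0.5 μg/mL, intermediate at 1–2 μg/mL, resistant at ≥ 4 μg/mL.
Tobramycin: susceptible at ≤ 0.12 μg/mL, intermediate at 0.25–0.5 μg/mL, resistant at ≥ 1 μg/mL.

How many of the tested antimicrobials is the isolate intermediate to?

3

Tetracycline (0.25 μg/mL) ≤ 2 μg/mL ⇒ Susceptible
Clindamycin 8 μg/mL: in 4–8 μg/mL ⇒ I
Ceftriaxone: 0.12 μg/mL is ≤ 1 μg/mL → susceptible
Ertapenem: 2 μg/mL is = 2 μg/mL — I
Meropenem: 8 μg/mL is ≥ 8 μg/mL → R
Chloramphenicol 0.5 μg/mL: ≤ 0.5 μg/mL — S
Trimethoprim-sulfamethoxazole: 64 μg/mL is ≥ 32 μg/mL ⇒ resistant
Tobramycin: 0.25 μg/mL is in 0.25–0.5 μg/mL ⇒ Intermediate
Erythromycin (8 μg/mL) ≤ 16 μg/mL ⇒ S
Intermediate: 3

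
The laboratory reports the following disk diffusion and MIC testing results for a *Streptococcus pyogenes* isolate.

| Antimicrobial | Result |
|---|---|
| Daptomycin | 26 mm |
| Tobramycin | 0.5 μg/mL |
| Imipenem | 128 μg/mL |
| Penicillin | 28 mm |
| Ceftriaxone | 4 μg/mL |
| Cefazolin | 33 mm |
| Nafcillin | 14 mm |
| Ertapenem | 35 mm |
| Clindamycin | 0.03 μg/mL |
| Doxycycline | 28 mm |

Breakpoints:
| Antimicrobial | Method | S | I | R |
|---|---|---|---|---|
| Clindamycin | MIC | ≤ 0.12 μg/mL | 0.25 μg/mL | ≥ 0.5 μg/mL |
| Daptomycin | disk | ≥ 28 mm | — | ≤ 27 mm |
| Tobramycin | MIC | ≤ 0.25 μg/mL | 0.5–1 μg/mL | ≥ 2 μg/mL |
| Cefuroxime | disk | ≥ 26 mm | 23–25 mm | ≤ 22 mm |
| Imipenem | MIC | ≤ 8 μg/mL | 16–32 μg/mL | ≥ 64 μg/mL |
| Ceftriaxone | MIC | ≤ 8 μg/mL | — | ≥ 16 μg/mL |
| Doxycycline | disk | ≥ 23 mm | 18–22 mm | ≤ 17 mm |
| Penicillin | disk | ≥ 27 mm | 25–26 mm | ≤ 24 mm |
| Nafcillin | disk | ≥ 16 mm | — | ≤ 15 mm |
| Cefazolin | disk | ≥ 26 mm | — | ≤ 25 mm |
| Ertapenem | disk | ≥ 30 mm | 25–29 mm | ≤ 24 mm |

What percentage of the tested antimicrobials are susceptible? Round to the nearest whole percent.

60%

Daptomycin: 26 mm is ≤ 27 mm ⇒ resistant
Tobramycin (0.5 μg/mL) in 0.5–1 μg/mL → I
Imipenem (128 μg/mL) ≥ 64 μg/mL ⇒ Resistant
Penicillin 28 mm: ≥ 27 mm ⇒ Susceptible
Ceftriaxone: 4 μg/mL is ≤ 8 μg/mL — susceptible
Cefazolin (33 mm) ≥ 26 mm → Susceptible
Nafcillin (14 mm) ≤ 15 mm ⇒ Resistant
Ertapenem: 35 mm is ≥ 30 mm → S
Clindamycin (0.03 μg/mL) ≤ 0.12 μg/mL — Susceptible
Doxycycline (28 mm) ≥ 23 mm ⇒ Susceptible
Susceptible: 6/10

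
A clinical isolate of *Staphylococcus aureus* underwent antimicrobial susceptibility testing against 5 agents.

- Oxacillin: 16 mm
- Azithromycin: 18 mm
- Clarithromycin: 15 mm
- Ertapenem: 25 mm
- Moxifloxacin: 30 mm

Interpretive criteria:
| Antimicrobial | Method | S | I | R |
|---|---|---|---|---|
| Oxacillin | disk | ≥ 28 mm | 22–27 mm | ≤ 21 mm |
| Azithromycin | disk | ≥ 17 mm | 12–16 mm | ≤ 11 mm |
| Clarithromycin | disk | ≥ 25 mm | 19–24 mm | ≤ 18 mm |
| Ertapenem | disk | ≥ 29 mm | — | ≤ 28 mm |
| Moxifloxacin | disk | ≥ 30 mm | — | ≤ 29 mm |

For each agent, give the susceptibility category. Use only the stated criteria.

Oxacillin 16 mm: ≤ 21 mm — R
Azithromycin 18 mm: ≥ 17 mm → susceptible
Clarithromycin 15 mm: ≤ 18 mm ⇒ resistant
Ertapenem (25 mm) ≤ 28 mm ⇒ Resistant
Moxifloxacin (30 mm) ≥ 30 mm ⇒ Susceptible

R, S, R, R, S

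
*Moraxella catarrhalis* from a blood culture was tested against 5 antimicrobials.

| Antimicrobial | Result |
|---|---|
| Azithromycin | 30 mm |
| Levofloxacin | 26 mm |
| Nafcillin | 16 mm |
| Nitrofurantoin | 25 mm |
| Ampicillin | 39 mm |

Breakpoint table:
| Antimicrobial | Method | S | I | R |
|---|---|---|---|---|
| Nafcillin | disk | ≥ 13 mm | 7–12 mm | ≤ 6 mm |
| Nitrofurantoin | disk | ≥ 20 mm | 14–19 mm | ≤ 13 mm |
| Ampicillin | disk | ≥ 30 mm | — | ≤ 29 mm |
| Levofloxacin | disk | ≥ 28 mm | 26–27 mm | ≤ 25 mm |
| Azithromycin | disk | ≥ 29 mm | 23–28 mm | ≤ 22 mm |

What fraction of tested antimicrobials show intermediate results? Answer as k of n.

1 of 5

Azithromycin: 30 mm is ≥ 29 mm ⇒ susceptible
Levofloxacin 26 mm: in 26–27 mm ⇒ Intermediate
Nafcillin: 16 mm is ≥ 13 mm — S
Nitrofurantoin 25 mm: ≥ 20 mm ⇒ susceptible
Ampicillin: 39 mm is ≥ 30 mm — susceptible
Intermediate: 1/5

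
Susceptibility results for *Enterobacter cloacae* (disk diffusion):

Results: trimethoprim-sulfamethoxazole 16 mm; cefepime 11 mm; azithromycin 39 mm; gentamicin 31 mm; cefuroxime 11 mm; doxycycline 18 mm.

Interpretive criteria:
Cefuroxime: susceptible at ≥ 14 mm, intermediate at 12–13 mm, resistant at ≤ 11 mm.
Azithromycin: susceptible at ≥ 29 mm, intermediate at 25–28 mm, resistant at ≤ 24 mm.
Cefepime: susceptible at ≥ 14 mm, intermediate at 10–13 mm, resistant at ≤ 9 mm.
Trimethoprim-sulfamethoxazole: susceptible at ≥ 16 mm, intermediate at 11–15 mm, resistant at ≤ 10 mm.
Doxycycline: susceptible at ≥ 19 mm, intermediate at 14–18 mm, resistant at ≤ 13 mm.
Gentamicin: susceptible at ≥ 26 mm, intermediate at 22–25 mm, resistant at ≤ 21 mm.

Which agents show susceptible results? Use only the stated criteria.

trimethoprim-sulfamethoxazole, azithromycin, gentamicin

Trimethoprim-sulfamethoxazole (16 mm) ≥ 16 mm → Susceptible
Cefepime 11 mm: in 10–13 mm ⇒ I
Azithromycin (39 mm) ≥ 29 mm ⇒ susceptible
Gentamicin (31 mm) ≥ 26 mm — S
Cefuroxime: 11 mm is ≤ 11 mm — Resistant
Doxycycline (18 mm) in 14–18 mm ⇒ intermediate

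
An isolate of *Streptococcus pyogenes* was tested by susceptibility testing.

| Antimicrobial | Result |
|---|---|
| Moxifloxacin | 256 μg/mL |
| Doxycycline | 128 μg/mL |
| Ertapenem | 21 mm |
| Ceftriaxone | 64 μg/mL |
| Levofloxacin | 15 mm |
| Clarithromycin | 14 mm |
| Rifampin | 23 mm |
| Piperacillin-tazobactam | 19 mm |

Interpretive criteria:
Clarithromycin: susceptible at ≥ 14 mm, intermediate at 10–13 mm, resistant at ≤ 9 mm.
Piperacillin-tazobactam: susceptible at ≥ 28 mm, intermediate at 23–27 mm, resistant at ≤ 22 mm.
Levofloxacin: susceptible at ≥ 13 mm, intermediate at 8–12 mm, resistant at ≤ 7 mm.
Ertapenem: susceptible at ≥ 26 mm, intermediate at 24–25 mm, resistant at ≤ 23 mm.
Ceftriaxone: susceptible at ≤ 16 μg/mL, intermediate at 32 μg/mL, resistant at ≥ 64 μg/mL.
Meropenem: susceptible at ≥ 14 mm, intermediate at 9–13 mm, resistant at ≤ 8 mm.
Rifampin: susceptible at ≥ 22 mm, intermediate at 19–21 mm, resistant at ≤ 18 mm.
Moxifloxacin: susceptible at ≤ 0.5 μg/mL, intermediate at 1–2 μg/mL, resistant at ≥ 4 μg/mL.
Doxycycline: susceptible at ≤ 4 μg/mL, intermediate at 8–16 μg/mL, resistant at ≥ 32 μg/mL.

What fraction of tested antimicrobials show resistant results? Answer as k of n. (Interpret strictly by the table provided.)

5 of 8

Moxifloxacin (256 μg/mL) ≥ 4 μg/mL → resistant
Doxycycline (128 μg/mL) ≥ 32 μg/mL → R
Ertapenem (21 mm) ≤ 23 mm → resistant
Ceftriaxone: 64 μg/mL is ≥ 64 μg/mL → resistant
Levofloxacin: 15 mm is ≥ 13 mm ⇒ susceptible
Clarithromycin (14 mm) ≥ 14 mm ⇒ S
Rifampin 23 mm: ≥ 22 mm → Susceptible
Piperacillin-tazobactam (19 mm) ≤ 22 mm → Resistant
Resistant: 5/8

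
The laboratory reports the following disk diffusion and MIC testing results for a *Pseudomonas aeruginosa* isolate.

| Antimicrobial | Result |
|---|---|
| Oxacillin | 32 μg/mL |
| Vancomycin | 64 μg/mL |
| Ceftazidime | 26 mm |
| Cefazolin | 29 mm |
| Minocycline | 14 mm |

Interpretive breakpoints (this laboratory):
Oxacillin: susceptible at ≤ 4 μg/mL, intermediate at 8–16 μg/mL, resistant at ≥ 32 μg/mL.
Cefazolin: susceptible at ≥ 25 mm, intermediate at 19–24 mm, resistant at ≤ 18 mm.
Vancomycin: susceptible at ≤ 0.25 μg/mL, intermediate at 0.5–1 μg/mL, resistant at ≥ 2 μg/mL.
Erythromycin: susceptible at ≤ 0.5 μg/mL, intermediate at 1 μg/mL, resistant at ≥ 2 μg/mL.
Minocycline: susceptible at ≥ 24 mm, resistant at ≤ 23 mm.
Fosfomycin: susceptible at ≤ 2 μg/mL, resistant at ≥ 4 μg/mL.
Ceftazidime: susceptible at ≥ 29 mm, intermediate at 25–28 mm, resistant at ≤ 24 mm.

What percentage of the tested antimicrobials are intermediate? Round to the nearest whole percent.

20%

Oxacillin: 32 μg/mL is ≥ 32 μg/mL — resistant
Vancomycin 64 μg/mL: ≥ 2 μg/mL → R
Ceftazidime (26 mm) in 25–28 mm → Intermediate
Cefazolin: 29 mm is ≥ 25 mm — Susceptible
Minocycline 14 mm: ≤ 23 mm → R
Intermediate: 1/5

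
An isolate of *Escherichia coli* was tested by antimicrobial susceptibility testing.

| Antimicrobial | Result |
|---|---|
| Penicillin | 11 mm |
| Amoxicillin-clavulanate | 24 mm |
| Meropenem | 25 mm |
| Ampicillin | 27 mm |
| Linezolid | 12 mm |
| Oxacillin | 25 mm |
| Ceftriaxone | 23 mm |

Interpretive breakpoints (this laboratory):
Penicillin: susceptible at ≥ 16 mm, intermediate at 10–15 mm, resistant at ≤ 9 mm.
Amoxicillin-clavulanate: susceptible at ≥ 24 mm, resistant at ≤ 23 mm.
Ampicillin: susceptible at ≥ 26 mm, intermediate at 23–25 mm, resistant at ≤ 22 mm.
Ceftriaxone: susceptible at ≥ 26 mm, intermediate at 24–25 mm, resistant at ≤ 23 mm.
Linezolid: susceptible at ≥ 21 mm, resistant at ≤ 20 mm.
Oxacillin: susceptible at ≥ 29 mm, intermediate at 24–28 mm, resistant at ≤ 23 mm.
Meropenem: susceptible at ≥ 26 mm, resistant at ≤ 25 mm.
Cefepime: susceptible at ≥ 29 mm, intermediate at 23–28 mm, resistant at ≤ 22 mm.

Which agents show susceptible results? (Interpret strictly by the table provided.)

Penicillin (11 mm) in 10–15 mm ⇒ I
Amoxicillin-clavulanate: 24 mm is ≥ 24 mm ⇒ susceptible
Meropenem 25 mm: ≤ 25 mm → resistant
Ampicillin: 27 mm is ≥ 26 mm — S
Linezolid (12 mm) ≤ 20 mm ⇒ R
Oxacillin (25 mm) in 24–28 mm → intermediate
Ceftriaxone 23 mm: ≤ 23 mm ⇒ resistant

amoxicillin-clavulanate, ampicillin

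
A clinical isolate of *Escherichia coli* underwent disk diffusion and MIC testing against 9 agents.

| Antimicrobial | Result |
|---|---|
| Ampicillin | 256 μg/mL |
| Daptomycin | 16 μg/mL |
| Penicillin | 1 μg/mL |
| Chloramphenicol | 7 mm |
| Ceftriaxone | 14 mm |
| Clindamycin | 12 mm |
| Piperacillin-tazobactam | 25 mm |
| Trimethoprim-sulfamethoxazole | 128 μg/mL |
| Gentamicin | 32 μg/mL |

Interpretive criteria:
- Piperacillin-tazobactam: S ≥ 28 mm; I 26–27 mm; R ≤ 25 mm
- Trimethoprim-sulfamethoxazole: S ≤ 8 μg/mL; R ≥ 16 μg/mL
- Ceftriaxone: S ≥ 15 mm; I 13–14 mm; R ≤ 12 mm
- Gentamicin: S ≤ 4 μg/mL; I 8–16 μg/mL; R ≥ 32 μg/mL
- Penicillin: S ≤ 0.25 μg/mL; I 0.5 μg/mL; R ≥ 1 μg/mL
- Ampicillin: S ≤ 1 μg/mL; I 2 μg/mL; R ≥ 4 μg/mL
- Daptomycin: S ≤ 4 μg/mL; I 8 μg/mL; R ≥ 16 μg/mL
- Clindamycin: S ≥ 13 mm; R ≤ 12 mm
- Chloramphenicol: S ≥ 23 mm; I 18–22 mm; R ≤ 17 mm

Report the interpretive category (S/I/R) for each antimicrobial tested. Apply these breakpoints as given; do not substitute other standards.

R, R, R, R, I, R, R, R, R

Ampicillin (256 μg/mL) ≥ 4 μg/mL → R
Daptomycin (16 μg/mL) ≥ 16 μg/mL ⇒ R
Penicillin 1 μg/mL: ≥ 1 μg/mL → Resistant
Chloramphenicol: 7 mm is ≤ 17 mm — resistant
Ceftriaxone (14 mm) in 13–14 mm → intermediate
Clindamycin: 12 mm is ≤ 12 mm → resistant
Piperacillin-tazobactam (25 mm) ≤ 25 mm — R
Trimethoprim-sulfamethoxazole (128 μg/mL) ≥ 16 μg/mL — R
Gentamicin: 32 μg/mL is ≥ 32 μg/mL — R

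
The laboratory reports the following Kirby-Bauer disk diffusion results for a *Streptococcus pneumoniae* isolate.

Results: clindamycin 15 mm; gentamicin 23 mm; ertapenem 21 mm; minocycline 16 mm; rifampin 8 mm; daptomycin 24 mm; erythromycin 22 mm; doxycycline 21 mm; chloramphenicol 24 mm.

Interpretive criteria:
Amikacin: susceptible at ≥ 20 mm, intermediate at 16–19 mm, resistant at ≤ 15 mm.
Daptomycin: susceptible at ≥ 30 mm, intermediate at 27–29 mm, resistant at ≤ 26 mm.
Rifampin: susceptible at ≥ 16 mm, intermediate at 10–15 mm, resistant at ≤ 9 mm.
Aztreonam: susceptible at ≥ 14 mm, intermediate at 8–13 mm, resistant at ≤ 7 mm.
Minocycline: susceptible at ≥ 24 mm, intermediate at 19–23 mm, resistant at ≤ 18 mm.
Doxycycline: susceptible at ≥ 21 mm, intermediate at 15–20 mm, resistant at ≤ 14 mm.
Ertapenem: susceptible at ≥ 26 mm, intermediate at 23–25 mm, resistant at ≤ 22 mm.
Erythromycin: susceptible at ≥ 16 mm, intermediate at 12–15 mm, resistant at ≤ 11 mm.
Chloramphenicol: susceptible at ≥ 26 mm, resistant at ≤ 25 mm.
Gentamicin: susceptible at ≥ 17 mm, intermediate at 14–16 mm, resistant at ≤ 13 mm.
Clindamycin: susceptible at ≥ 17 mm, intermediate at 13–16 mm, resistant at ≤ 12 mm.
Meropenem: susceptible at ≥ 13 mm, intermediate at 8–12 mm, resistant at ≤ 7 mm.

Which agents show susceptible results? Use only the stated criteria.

gentamicin, erythromycin, doxycycline

Clindamycin: 15 mm is in 13–16 mm ⇒ intermediate
Gentamicin 23 mm: ≥ 17 mm — susceptible
Ertapenem 21 mm: ≤ 22 mm → Resistant
Minocycline: 16 mm is ≤ 18 mm — R
Rifampin: 8 mm is ≤ 9 mm ⇒ Resistant
Daptomycin: 24 mm is ≤ 26 mm ⇒ Resistant
Erythromycin 22 mm: ≥ 16 mm — Susceptible
Doxycycline 21 mm: ≥ 21 mm — S
Chloramphenicol: 24 mm is ≤ 25 mm — Resistant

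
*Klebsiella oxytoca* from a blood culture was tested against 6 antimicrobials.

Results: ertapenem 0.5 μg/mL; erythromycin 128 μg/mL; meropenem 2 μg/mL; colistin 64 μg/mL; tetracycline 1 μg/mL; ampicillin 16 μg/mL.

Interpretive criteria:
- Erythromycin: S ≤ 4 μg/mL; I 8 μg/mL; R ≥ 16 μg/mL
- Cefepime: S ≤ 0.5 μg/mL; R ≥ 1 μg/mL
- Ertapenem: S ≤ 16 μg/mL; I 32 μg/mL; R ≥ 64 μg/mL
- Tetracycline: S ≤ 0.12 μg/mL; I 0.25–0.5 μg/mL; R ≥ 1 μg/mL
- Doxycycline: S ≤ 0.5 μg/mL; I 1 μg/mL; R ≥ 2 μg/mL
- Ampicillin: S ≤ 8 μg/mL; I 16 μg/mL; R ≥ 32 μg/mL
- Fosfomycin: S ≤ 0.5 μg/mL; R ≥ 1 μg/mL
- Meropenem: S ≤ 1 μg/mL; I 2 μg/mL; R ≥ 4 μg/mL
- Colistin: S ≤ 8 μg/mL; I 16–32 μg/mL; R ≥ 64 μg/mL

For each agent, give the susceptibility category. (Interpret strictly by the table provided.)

Ertapenem: 0.5 μg/mL is ≤ 16 μg/mL ⇒ susceptible
Erythromycin: 128 μg/mL is ≥ 16 μg/mL — R
Meropenem (2 μg/mL) = 2 μg/mL ⇒ I
Colistin 64 μg/mL: ≥ 64 μg/mL — Resistant
Tetracycline 1 μg/mL: ≥ 1 μg/mL ⇒ R
Ampicillin 16 μg/mL: = 16 μg/mL ⇒ Intermediate

S, R, I, R, R, I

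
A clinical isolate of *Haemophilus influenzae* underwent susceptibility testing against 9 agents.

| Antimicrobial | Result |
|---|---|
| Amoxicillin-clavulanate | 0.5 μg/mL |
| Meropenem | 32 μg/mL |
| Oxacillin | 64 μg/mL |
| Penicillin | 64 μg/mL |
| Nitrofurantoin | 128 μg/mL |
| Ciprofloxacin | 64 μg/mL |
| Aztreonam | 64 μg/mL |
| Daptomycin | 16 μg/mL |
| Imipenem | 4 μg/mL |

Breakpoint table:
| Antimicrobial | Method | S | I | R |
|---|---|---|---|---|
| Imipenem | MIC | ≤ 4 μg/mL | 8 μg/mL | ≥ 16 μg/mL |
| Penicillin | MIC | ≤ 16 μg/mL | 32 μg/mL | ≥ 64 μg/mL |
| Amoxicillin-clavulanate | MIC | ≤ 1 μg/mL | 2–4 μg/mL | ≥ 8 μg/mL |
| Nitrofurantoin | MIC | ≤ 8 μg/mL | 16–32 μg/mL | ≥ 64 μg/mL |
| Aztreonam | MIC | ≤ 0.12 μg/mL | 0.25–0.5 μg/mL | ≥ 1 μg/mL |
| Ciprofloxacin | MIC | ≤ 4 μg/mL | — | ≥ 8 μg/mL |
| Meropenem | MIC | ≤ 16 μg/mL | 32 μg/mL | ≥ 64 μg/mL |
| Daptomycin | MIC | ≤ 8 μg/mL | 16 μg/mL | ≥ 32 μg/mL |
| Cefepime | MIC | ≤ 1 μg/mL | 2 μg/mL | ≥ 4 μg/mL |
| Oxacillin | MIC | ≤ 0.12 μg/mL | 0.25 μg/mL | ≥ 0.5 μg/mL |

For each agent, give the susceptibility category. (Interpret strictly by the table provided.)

Amoxicillin-clavulanate: 0.5 μg/mL is ≤ 1 μg/mL — Susceptible
Meropenem 32 μg/mL: = 32 μg/mL — intermediate
Oxacillin (64 μg/mL) ≥ 0.5 μg/mL ⇒ resistant
Penicillin (64 μg/mL) ≥ 64 μg/mL — resistant
Nitrofurantoin 128 μg/mL: ≥ 64 μg/mL → Resistant
Ciprofloxacin: 64 μg/mL is ≥ 8 μg/mL — R
Aztreonam 64 μg/mL: ≥ 1 μg/mL — Resistant
Daptomycin: 16 μg/mL is = 16 μg/mL — Intermediate
Imipenem (4 μg/mL) ≤ 4 μg/mL ⇒ susceptible

S, I, R, R, R, R, R, I, S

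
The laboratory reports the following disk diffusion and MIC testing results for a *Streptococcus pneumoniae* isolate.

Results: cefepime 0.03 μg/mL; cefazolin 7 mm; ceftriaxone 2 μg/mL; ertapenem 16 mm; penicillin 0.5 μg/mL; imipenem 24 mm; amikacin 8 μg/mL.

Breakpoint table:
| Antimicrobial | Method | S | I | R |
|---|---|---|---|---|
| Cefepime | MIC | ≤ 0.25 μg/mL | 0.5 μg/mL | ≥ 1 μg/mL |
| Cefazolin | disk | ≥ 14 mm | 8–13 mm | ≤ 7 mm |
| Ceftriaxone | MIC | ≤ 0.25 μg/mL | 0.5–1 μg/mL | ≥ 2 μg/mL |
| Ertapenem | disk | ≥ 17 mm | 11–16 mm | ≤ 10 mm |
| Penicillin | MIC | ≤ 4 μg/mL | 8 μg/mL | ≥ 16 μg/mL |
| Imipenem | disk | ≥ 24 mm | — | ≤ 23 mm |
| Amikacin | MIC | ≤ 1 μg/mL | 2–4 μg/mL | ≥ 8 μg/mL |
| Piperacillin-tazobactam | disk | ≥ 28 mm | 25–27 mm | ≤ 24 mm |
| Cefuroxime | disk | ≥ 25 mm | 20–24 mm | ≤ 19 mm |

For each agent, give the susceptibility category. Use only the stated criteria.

Cefepime (0.03 μg/mL) ≤ 0.25 μg/mL → susceptible
Cefazolin: 7 mm is ≤ 7 mm ⇒ Resistant
Ceftriaxone (2 μg/mL) ≥ 2 μg/mL → Resistant
Ertapenem (16 mm) in 11–16 mm → Intermediate
Penicillin (0.5 μg/mL) ≤ 4 μg/mL ⇒ Susceptible
Imipenem (24 mm) ≥ 24 mm → S
Amikacin 8 μg/mL: ≥ 8 μg/mL ⇒ resistant

S, R, R, I, S, S, R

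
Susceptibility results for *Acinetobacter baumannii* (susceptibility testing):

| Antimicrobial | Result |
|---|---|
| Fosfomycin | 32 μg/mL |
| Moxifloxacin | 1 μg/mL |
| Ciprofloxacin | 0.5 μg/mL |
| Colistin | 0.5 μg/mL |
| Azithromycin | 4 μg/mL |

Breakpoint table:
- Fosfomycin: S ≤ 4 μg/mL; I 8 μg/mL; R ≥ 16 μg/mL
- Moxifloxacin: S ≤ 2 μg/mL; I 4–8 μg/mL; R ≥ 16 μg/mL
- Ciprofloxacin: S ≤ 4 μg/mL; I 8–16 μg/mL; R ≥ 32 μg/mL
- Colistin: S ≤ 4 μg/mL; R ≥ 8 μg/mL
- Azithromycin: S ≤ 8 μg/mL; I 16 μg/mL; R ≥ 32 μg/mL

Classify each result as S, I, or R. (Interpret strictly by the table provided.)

R, S, S, S, S

Fosfomycin 32 μg/mL: ≥ 16 μg/mL — Resistant
Moxifloxacin: 1 μg/mL is ≤ 2 μg/mL → susceptible
Ciprofloxacin 0.5 μg/mL: ≤ 4 μg/mL → S
Colistin 0.5 μg/mL: ≤ 4 μg/mL — Susceptible
Azithromycin: 4 μg/mL is ≤ 8 μg/mL — susceptible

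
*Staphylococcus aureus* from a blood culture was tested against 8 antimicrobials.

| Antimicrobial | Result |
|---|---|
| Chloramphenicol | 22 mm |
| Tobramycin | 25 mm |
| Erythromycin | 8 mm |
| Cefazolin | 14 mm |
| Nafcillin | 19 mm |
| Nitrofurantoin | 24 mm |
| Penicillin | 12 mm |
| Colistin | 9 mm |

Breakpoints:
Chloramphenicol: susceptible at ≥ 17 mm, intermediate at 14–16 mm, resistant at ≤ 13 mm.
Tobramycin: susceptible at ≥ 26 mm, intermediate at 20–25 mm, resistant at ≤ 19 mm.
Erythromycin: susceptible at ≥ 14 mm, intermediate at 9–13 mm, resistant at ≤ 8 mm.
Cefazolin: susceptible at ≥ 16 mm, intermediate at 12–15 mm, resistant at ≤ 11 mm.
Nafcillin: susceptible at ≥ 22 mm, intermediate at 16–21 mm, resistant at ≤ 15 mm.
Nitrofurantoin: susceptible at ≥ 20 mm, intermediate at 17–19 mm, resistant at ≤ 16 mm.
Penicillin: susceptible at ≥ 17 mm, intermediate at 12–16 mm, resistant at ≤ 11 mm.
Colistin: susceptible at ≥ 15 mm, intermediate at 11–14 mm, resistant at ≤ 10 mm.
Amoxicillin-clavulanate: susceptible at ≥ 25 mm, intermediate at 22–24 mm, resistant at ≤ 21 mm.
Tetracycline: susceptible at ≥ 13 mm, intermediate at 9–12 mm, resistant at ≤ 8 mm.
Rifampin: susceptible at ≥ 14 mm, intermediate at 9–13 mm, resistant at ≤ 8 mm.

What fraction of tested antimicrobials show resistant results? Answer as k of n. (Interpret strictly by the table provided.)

2 of 8

Chloramphenicol: 22 mm is ≥ 17 mm — susceptible
Tobramycin (25 mm) in 20–25 mm — I
Erythromycin 8 mm: ≤ 8 mm — resistant
Cefazolin (14 mm) in 12–15 mm ⇒ Intermediate
Nafcillin: 19 mm is in 16–21 mm — I
Nitrofurantoin (24 mm) ≥ 20 mm → Susceptible
Penicillin: 12 mm is in 12–16 mm ⇒ I
Colistin (9 mm) ≤ 10 mm → R
Resistant: 2/8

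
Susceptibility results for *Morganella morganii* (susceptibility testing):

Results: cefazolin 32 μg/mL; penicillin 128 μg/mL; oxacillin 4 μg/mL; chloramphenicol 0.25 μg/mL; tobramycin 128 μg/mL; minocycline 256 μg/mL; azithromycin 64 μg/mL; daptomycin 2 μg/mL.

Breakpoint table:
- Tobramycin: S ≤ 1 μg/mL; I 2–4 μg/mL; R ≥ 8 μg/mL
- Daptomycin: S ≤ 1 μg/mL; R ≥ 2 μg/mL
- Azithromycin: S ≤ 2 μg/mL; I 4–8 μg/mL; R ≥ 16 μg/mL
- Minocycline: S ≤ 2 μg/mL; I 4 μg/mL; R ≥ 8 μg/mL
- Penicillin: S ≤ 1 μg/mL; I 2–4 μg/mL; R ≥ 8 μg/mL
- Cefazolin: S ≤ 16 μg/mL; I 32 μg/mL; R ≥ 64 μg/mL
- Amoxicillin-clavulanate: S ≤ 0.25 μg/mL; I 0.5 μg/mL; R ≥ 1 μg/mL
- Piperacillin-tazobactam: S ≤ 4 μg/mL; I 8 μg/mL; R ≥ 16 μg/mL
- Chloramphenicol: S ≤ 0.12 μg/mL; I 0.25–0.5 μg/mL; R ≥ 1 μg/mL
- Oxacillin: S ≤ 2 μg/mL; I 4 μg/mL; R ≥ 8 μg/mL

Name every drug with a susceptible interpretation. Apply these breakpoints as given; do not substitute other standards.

none

Cefazolin 32 μg/mL: = 32 μg/mL → Intermediate
Penicillin 128 μg/mL: ≥ 8 μg/mL ⇒ R
Oxacillin (4 μg/mL) = 4 μg/mL → I
Chloramphenicol (0.25 μg/mL) in 0.25–0.5 μg/mL → I
Tobramycin (128 μg/mL) ≥ 8 μg/mL → Resistant
Minocycline: 256 μg/mL is ≥ 8 μg/mL → resistant
Azithromycin: 64 μg/mL is ≥ 16 μg/mL ⇒ Resistant
Daptomycin (2 μg/mL) ≥ 2 μg/mL → Resistant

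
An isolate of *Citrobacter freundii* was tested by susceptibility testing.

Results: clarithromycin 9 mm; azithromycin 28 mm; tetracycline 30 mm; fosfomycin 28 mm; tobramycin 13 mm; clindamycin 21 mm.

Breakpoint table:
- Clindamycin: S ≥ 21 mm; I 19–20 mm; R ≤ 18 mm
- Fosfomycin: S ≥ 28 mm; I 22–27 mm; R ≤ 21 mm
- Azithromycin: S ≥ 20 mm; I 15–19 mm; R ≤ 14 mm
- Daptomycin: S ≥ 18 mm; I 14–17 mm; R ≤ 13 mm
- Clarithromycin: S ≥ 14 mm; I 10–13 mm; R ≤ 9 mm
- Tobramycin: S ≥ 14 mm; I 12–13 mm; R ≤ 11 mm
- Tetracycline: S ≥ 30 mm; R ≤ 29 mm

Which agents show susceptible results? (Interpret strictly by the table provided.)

azithromycin, tetracycline, fosfomycin, clindamycin

Clarithromycin: 9 mm is ≤ 9 mm — Resistant
Azithromycin: 28 mm is ≥ 20 mm — Susceptible
Tetracycline: 30 mm is ≥ 30 mm — susceptible
Fosfomycin (28 mm) ≥ 28 mm — S
Tobramycin 13 mm: in 12–13 mm → I
Clindamycin (21 mm) ≥ 21 mm — Susceptible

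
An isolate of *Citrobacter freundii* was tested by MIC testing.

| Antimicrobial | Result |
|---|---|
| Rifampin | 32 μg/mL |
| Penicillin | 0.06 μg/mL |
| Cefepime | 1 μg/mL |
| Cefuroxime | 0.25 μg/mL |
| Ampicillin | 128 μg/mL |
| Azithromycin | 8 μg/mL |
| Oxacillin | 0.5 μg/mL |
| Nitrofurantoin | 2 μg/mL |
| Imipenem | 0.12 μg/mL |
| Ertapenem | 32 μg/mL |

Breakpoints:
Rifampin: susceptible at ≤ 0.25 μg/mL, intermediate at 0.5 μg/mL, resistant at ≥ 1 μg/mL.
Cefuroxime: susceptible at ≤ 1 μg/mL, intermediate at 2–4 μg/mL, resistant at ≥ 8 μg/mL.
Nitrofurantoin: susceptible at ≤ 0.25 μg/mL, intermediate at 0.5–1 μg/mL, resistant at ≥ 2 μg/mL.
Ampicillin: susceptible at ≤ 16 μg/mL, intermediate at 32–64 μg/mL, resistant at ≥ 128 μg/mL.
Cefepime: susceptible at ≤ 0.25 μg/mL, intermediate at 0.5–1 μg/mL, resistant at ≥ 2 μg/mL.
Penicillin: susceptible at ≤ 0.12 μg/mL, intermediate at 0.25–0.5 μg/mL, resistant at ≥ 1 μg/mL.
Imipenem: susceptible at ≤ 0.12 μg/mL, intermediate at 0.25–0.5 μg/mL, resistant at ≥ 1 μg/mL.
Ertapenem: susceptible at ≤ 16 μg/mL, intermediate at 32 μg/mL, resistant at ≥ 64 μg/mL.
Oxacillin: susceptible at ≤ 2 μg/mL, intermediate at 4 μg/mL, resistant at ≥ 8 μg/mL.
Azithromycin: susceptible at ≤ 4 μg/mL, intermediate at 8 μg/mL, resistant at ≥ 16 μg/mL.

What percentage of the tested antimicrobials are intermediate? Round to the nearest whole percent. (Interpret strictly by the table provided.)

30%

Rifampin (32 μg/mL) ≥ 1 μg/mL ⇒ Resistant
Penicillin (0.06 μg/mL) ≤ 0.12 μg/mL → Susceptible
Cefepime 1 μg/mL: in 0.5–1 μg/mL — Intermediate
Cefuroxime 0.25 μg/mL: ≤ 1 μg/mL → S
Ampicillin 128 μg/mL: ≥ 128 μg/mL ⇒ R
Azithromycin 8 μg/mL: = 8 μg/mL → intermediate
Oxacillin: 0.5 μg/mL is ≤ 2 μg/mL → susceptible
Nitrofurantoin 2 μg/mL: ≥ 2 μg/mL → resistant
Imipenem: 0.12 μg/mL is ≤ 0.12 μg/mL → Susceptible
Ertapenem: 32 μg/mL is = 32 μg/mL ⇒ I
Intermediate: 3/10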